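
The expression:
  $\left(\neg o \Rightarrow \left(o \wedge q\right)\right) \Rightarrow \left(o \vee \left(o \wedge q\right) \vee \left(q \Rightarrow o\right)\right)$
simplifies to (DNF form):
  $\text{True}$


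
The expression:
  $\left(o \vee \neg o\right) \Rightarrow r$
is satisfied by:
  {r: True}


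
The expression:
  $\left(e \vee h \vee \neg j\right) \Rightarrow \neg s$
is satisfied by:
  {j: True, h: False, s: False, e: False}
  {j: False, h: False, s: False, e: False}
  {e: True, j: True, h: False, s: False}
  {e: True, j: False, h: False, s: False}
  {h: True, j: True, e: False, s: False}
  {h: True, e: False, j: False, s: False}
  {e: True, h: True, j: True, s: False}
  {e: True, h: True, j: False, s: False}
  {s: True, h: False, j: True, e: False}


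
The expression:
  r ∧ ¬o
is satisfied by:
  {r: True, o: False}


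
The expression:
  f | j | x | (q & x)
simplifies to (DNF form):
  f | j | x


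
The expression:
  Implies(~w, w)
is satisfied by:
  {w: True}


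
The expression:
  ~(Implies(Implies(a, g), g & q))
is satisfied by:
  {a: False, q: False, g: False}
  {g: True, a: False, q: False}
  {q: True, a: False, g: False}
  {g: True, a: True, q: False}


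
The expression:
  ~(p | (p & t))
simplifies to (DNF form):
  ~p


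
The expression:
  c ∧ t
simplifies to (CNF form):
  c ∧ t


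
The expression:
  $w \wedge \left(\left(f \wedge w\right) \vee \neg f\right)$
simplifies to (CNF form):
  $w$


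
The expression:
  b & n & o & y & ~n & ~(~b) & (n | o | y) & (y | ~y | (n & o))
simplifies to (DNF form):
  False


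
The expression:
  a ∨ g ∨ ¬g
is always true.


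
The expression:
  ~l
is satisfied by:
  {l: False}


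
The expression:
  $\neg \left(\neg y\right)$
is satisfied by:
  {y: True}


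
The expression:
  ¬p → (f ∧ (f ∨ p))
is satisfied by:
  {p: True, f: True}
  {p: True, f: False}
  {f: True, p: False}


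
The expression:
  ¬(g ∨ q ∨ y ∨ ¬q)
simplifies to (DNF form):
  False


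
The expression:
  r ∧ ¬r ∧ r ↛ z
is never true.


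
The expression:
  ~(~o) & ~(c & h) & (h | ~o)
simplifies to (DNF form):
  h & o & ~c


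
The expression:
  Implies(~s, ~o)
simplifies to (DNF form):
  s | ~o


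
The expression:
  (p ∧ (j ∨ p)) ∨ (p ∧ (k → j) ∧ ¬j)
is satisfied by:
  {p: True}


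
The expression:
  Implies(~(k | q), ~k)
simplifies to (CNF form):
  True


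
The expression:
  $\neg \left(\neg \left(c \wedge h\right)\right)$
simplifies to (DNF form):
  $c \wedge h$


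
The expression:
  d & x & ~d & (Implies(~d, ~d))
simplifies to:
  False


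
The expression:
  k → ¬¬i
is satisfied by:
  {i: True, k: False}
  {k: False, i: False}
  {k: True, i: True}


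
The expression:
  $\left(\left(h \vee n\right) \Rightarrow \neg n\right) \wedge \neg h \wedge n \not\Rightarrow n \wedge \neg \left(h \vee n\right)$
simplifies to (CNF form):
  $\text{False}$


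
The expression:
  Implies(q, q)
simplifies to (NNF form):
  True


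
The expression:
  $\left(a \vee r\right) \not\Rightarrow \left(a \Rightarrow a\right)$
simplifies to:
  $\text{False}$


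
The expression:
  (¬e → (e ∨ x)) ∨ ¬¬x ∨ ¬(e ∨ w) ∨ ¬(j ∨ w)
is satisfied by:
  {x: True, e: True, w: False}
  {x: True, w: False, e: False}
  {e: True, w: False, x: False}
  {e: False, w: False, x: False}
  {x: True, e: True, w: True}
  {x: True, w: True, e: False}
  {e: True, w: True, x: False}


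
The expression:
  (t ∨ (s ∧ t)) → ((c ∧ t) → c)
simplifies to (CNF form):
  True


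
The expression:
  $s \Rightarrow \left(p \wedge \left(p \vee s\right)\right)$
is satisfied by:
  {p: True, s: False}
  {s: False, p: False}
  {s: True, p: True}


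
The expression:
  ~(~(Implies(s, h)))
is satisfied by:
  {h: True, s: False}
  {s: False, h: False}
  {s: True, h: True}


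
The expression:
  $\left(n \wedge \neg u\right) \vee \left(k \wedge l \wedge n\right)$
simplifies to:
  $n \wedge \left(k \vee \neg u\right) \wedge \left(l \vee \neg u\right)$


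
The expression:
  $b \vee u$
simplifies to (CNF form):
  $b \vee u$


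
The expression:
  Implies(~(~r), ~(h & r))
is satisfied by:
  {h: False, r: False}
  {r: True, h: False}
  {h: True, r: False}


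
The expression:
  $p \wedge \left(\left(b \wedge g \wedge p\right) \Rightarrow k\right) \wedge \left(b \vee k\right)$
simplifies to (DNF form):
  $\left(k \wedge p\right) \vee \left(b \wedge k \wedge p\right) \vee \left(b \wedge p \wedge \neg g\right) \vee \left(k \wedge p \wedge \neg g\right)$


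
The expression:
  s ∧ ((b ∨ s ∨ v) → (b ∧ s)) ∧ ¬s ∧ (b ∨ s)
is never true.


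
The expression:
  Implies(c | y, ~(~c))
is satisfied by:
  {c: True, y: False}
  {y: False, c: False}
  {y: True, c: True}


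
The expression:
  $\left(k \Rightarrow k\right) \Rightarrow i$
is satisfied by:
  {i: True}


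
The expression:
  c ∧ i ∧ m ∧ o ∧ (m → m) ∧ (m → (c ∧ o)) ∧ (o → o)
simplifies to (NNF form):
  c ∧ i ∧ m ∧ o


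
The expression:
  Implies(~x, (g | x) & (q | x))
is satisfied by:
  {x: True, q: True, g: True}
  {x: True, q: True, g: False}
  {x: True, g: True, q: False}
  {x: True, g: False, q: False}
  {q: True, g: True, x: False}


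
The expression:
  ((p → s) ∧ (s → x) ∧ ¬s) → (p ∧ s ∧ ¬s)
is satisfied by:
  {p: True, s: True}
  {p: True, s: False}
  {s: True, p: False}


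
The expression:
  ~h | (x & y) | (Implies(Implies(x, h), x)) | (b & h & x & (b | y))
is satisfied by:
  {x: True, h: False}
  {h: False, x: False}
  {h: True, x: True}


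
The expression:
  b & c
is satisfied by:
  {c: True, b: True}


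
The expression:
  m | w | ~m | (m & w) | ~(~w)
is always true.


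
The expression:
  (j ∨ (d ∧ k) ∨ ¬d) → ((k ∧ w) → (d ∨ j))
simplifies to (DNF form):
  d ∨ j ∨ ¬k ∨ ¬w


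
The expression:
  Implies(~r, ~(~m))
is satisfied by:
  {r: True, m: True}
  {r: True, m: False}
  {m: True, r: False}


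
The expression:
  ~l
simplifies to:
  ~l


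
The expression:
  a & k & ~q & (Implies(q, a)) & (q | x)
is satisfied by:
  {a: True, x: True, k: True, q: False}


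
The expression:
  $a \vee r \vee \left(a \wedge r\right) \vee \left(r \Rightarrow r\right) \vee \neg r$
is always true.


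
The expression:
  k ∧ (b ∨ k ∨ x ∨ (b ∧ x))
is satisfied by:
  {k: True}


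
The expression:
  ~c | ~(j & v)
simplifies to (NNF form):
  ~c | ~j | ~v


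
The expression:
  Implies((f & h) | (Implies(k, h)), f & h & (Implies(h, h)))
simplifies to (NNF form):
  (f & h) | (k & ~h)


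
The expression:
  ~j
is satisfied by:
  {j: False}


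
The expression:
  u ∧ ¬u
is never true.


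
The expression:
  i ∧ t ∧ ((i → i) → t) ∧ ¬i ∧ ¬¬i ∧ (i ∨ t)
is never true.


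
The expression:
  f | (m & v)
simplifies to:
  f | (m & v)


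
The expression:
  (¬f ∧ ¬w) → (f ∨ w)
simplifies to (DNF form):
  f ∨ w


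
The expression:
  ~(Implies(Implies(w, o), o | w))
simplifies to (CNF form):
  ~o & ~w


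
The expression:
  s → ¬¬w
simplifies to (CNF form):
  w ∨ ¬s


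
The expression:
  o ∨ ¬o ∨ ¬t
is always true.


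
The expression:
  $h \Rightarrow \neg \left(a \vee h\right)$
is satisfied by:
  {h: False}


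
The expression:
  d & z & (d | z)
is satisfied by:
  {z: True, d: True}


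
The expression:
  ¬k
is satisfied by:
  {k: False}


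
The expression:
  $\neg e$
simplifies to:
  $\neg e$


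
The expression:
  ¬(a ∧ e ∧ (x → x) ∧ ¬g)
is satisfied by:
  {g: True, e: False, a: False}
  {e: False, a: False, g: False}
  {a: True, g: True, e: False}
  {a: True, e: False, g: False}
  {g: True, e: True, a: False}
  {e: True, g: False, a: False}
  {a: True, e: True, g: True}


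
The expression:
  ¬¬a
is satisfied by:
  {a: True}


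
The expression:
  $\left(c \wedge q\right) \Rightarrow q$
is always true.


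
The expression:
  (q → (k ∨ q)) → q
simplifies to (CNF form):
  q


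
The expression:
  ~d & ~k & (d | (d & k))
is never true.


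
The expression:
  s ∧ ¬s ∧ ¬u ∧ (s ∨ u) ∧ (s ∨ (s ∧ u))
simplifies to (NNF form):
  False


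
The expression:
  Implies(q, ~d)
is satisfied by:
  {q: False, d: False}
  {d: True, q: False}
  {q: True, d: False}


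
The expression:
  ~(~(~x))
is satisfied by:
  {x: False}


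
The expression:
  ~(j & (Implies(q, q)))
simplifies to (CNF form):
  ~j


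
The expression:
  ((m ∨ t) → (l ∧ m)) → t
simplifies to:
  t ∨ (m ∧ ¬l)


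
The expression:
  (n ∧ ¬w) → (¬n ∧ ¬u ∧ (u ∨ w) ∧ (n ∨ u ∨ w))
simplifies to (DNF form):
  w ∨ ¬n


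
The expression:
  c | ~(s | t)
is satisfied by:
  {c: True, s: False, t: False}
  {c: True, t: True, s: False}
  {c: True, s: True, t: False}
  {c: True, t: True, s: True}
  {t: False, s: False, c: False}


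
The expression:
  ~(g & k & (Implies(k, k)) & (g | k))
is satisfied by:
  {g: False, k: False}
  {k: True, g: False}
  {g: True, k: False}


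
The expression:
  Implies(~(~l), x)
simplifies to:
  x | ~l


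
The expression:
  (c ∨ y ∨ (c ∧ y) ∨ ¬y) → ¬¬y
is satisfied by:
  {y: True}


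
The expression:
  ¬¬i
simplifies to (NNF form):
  i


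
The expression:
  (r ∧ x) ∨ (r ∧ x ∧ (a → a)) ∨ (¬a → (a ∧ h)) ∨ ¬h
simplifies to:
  a ∨ (r ∧ x) ∨ ¬h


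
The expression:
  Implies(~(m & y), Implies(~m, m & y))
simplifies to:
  m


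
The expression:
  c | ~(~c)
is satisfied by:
  {c: True}


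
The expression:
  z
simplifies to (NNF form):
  z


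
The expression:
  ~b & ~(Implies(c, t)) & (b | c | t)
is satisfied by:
  {c: True, t: False, b: False}


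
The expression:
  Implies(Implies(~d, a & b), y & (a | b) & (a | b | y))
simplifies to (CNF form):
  (y | ~d) & (a | b | ~d) & (a | y | ~d) & (b | y | ~d) & (y | ~a | ~b) & (y | ~a | ~d) & (y | ~b | ~d) & (a | b | ~a | ~b) & (a | b | ~a | ~d) & (a | b | ~b | ~d) & (a | y | ~a | ~b) & (a | y | ~a | ~d) & (a | y | ~b | ~d) & (b | y | ~a | ~b) & (b | y | ~a | ~d) & (b | y | ~b | ~d)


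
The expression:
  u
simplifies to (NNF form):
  u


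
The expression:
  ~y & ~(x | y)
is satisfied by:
  {x: False, y: False}


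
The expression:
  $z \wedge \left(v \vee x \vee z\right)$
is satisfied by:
  {z: True}


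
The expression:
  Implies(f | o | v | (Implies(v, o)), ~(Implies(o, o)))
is never true.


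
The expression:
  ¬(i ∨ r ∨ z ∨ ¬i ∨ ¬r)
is never true.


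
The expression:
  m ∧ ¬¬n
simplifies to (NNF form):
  m ∧ n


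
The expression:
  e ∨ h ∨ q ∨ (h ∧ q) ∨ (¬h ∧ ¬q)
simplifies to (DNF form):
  True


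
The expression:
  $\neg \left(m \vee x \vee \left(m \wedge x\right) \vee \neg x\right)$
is never true.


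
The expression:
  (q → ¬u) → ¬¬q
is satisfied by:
  {q: True}


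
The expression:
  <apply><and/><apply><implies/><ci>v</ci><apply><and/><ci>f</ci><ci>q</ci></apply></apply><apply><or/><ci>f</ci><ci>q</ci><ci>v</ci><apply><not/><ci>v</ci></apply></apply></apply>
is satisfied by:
  {q: True, f: True, v: False}
  {q: True, f: False, v: False}
  {f: True, q: False, v: False}
  {q: False, f: False, v: False}
  {q: True, v: True, f: True}


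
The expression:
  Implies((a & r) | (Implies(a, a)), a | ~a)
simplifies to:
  True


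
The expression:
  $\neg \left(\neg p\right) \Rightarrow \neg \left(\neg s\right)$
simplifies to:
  $s \vee \neg p$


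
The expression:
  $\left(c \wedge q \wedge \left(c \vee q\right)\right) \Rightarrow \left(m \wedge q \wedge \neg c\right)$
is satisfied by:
  {c: False, q: False}
  {q: True, c: False}
  {c: True, q: False}


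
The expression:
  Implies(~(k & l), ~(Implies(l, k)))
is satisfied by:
  {l: True}


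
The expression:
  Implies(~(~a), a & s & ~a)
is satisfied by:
  {a: False}


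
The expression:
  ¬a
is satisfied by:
  {a: False}


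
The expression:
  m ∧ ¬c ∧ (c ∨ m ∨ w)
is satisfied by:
  {m: True, c: False}


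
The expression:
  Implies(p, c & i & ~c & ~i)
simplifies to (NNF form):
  ~p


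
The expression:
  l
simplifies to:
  l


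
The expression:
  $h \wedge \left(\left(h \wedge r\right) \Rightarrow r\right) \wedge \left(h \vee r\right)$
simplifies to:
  $h$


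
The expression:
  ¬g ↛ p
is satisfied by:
  {p: True, g: False}
  {g: False, p: False}
  {g: True, p: True}


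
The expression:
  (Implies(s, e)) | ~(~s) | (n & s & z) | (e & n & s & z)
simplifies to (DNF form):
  True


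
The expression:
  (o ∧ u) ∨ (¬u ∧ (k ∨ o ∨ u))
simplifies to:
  o ∨ (k ∧ ¬u)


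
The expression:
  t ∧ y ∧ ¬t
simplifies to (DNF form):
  False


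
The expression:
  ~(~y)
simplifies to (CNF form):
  y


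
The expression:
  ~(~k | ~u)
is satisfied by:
  {u: True, k: True}


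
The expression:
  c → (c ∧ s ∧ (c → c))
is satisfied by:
  {s: True, c: False}
  {c: False, s: False}
  {c: True, s: True}


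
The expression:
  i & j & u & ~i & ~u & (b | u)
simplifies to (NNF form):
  False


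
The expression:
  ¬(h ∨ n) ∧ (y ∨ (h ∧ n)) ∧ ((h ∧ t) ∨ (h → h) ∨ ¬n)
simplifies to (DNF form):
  y ∧ ¬h ∧ ¬n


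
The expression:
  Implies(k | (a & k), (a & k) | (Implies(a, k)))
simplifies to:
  True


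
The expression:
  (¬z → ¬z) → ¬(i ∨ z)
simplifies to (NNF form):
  ¬i ∧ ¬z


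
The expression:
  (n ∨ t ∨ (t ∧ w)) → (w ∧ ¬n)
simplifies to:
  ¬n ∧ (w ∨ ¬t)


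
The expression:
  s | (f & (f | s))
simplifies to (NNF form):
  f | s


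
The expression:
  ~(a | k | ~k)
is never true.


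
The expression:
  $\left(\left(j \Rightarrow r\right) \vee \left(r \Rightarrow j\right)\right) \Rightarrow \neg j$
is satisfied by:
  {j: False}


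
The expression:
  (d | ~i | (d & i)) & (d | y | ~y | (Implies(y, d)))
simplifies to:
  d | ~i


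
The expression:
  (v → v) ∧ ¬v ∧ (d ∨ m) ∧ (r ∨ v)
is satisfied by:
  {r: True, d: True, m: True, v: False}
  {r: True, d: True, v: False, m: False}
  {r: True, m: True, v: False, d: False}


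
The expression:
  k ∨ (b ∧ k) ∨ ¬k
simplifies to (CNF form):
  True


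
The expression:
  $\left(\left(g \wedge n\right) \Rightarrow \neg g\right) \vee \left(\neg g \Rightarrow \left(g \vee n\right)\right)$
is always true.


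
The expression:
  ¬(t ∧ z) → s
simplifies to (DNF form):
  s ∨ (t ∧ z)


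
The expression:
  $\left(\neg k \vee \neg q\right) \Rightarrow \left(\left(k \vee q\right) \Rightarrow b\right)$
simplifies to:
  $b \vee \left(k \wedge q\right) \vee \left(\neg k \wedge \neg q\right)$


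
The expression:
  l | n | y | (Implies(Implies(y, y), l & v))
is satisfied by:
  {n: True, y: True, l: True}
  {n: True, y: True, l: False}
  {n: True, l: True, y: False}
  {n: True, l: False, y: False}
  {y: True, l: True, n: False}
  {y: True, l: False, n: False}
  {l: True, y: False, n: False}


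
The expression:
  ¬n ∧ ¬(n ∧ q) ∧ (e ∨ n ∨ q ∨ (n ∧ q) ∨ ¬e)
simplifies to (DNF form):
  ¬n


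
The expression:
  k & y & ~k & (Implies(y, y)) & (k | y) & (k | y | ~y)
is never true.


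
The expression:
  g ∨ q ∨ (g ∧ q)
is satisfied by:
  {q: True, g: True}
  {q: True, g: False}
  {g: True, q: False}


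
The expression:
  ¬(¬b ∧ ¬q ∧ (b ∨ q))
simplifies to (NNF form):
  True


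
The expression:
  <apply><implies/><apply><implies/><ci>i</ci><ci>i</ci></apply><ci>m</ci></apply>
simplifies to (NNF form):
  <ci>m</ci>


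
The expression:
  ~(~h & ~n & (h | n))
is always true.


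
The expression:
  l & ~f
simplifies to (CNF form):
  l & ~f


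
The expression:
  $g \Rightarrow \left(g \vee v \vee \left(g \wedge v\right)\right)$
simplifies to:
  $\text{True}$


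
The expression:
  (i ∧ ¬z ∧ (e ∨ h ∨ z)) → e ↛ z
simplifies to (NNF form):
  e ∨ z ∨ ¬h ∨ ¬i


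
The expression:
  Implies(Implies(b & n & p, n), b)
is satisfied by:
  {b: True}


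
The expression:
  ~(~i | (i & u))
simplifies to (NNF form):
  i & ~u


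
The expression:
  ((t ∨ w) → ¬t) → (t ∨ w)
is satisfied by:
  {t: True, w: True}
  {t: True, w: False}
  {w: True, t: False}


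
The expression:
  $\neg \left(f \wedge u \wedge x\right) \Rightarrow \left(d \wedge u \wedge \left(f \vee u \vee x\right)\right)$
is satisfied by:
  {u: True, x: True, d: True, f: True}
  {u: True, x: True, d: True, f: False}
  {u: True, d: True, f: True, x: False}
  {u: True, d: True, f: False, x: False}
  {u: True, x: True, f: True, d: False}


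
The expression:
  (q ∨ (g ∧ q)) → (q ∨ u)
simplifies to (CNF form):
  True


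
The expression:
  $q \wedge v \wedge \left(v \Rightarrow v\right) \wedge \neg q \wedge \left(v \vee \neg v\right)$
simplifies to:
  $\text{False}$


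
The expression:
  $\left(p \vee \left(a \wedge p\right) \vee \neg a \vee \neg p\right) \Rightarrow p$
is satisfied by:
  {p: True}


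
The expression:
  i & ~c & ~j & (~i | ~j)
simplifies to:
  i & ~c & ~j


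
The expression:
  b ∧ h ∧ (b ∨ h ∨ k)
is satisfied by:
  {h: True, b: True}


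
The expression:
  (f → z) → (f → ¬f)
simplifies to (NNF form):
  ¬f ∨ ¬z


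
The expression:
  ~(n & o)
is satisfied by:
  {o: False, n: False}
  {n: True, o: False}
  {o: True, n: False}


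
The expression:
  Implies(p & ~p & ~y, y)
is always true.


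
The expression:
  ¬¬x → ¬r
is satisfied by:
  {x: False, r: False}
  {r: True, x: False}
  {x: True, r: False}


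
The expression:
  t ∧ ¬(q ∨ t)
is never true.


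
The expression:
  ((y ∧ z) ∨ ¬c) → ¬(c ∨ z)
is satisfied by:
  {c: True, y: False, z: False}
  {y: False, z: False, c: False}
  {c: True, y: True, z: False}
  {y: True, c: False, z: False}
  {z: True, c: True, y: False}


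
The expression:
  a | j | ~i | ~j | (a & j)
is always true.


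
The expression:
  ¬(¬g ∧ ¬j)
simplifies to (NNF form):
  g ∨ j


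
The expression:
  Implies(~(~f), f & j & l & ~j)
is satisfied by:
  {f: False}


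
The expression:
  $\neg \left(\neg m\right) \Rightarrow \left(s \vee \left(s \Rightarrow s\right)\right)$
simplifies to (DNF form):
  $\text{True}$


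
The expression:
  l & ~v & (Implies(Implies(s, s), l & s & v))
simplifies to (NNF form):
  False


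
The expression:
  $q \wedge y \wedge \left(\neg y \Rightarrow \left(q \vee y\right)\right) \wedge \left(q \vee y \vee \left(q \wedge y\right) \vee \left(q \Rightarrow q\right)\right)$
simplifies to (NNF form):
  $q \wedge y$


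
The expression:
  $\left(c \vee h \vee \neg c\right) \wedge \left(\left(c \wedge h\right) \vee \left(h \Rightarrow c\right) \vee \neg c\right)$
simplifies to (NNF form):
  $\text{True}$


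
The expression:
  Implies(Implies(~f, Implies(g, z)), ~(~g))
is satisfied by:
  {g: True}


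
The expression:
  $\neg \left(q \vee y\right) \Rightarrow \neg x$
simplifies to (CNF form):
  $q \vee y \vee \neg x$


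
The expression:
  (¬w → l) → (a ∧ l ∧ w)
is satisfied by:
  {a: True, l: False, w: False}
  {l: False, w: False, a: False}
  {a: True, w: True, l: True}


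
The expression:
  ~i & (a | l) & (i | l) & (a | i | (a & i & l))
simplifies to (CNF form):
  a & l & ~i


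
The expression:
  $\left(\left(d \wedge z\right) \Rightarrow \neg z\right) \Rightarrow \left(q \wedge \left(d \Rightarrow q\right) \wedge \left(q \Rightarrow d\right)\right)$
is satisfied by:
  {q: True, z: True, d: True}
  {q: True, d: True, z: False}
  {z: True, d: True, q: False}


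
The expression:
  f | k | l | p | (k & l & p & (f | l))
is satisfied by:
  {k: True, l: True, p: True, f: True}
  {k: True, l: True, p: True, f: False}
  {k: True, l: True, f: True, p: False}
  {k: True, l: True, f: False, p: False}
  {k: True, p: True, f: True, l: False}
  {k: True, p: True, f: False, l: False}
  {k: True, p: False, f: True, l: False}
  {k: True, p: False, f: False, l: False}
  {l: True, p: True, f: True, k: False}
  {l: True, p: True, f: False, k: False}
  {l: True, f: True, p: False, k: False}
  {l: True, f: False, p: False, k: False}
  {p: True, f: True, l: False, k: False}
  {p: True, l: False, f: False, k: False}
  {f: True, l: False, p: False, k: False}


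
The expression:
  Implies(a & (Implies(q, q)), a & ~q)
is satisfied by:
  {q: False, a: False}
  {a: True, q: False}
  {q: True, a: False}


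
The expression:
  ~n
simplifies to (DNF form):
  ~n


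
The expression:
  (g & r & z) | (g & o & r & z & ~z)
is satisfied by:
  {r: True, z: True, g: True}


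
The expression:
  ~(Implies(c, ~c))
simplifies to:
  c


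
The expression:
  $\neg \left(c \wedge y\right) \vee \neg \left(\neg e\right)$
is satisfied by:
  {e: True, c: False, y: False}
  {c: False, y: False, e: False}
  {y: True, e: True, c: False}
  {y: True, c: False, e: False}
  {e: True, c: True, y: False}
  {c: True, e: False, y: False}
  {y: True, c: True, e: True}


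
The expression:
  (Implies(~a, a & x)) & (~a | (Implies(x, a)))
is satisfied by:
  {a: True}


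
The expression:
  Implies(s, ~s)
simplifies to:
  ~s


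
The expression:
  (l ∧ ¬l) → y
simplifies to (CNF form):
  True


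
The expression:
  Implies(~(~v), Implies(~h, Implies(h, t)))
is always true.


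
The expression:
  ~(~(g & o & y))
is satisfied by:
  {g: True, o: True, y: True}


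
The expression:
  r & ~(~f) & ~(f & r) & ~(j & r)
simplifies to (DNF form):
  False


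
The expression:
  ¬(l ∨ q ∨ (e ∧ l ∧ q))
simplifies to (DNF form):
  ¬l ∧ ¬q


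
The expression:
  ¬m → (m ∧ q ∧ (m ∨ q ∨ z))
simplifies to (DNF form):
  m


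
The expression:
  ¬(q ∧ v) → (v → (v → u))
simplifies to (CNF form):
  q ∨ u ∨ ¬v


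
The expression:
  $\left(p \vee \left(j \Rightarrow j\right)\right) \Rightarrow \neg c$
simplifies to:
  $\neg c$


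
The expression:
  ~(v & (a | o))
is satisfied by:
  {o: False, v: False, a: False}
  {a: True, o: False, v: False}
  {o: True, a: False, v: False}
  {a: True, o: True, v: False}
  {v: True, a: False, o: False}


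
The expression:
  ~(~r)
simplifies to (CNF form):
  r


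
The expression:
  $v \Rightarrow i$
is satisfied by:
  {i: True, v: False}
  {v: False, i: False}
  {v: True, i: True}


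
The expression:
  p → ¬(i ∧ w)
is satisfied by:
  {p: False, i: False, w: False}
  {w: True, p: False, i: False}
  {i: True, p: False, w: False}
  {w: True, i: True, p: False}
  {p: True, w: False, i: False}
  {w: True, p: True, i: False}
  {i: True, p: True, w: False}


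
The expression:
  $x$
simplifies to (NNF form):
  $x$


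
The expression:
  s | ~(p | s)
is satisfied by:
  {s: True, p: False}
  {p: False, s: False}
  {p: True, s: True}


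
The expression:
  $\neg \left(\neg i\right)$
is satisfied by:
  {i: True}


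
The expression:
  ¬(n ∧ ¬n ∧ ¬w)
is always true.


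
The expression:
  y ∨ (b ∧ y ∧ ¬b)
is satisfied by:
  {y: True}


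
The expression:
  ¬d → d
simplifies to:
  d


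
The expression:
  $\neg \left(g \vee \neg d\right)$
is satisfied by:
  {d: True, g: False}


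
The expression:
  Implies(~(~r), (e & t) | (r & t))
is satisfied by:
  {t: True, r: False}
  {r: False, t: False}
  {r: True, t: True}


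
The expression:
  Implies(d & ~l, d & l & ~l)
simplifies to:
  l | ~d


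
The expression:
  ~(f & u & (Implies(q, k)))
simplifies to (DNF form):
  ~f | ~u | (q & ~k)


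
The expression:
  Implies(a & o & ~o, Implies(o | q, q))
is always true.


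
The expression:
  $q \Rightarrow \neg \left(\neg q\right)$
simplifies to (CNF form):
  $\text{True}$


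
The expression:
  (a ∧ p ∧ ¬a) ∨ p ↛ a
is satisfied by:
  {p: True, a: False}


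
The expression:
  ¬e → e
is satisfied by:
  {e: True}


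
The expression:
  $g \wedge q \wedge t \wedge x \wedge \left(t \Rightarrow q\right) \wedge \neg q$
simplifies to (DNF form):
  $\text{False}$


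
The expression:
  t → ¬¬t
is always true.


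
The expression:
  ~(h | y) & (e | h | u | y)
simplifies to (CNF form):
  ~h & ~y & (e | u)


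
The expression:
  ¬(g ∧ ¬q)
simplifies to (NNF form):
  q ∨ ¬g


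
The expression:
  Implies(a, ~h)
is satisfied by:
  {h: False, a: False}
  {a: True, h: False}
  {h: True, a: False}


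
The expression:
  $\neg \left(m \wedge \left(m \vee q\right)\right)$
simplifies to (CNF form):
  $\neg m$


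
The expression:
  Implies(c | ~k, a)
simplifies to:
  a | (k & ~c)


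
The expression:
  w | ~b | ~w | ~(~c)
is always true.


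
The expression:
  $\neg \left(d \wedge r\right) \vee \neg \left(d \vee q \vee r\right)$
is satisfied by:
  {d: False, r: False}
  {r: True, d: False}
  {d: True, r: False}


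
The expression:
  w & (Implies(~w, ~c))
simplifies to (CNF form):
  w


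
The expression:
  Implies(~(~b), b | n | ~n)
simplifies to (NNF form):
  True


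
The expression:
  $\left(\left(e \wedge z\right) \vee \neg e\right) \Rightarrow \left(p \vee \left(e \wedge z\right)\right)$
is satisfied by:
  {e: True, p: True}
  {e: True, p: False}
  {p: True, e: False}


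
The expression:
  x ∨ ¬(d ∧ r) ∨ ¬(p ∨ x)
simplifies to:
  x ∨ ¬d ∨ ¬p ∨ ¬r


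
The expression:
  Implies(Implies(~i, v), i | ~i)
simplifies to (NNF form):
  True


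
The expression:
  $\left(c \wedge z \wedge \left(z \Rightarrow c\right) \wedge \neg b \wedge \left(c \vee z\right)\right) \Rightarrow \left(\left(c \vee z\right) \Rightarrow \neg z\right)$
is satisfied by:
  {b: True, c: False, z: False}
  {c: False, z: False, b: False}
  {b: True, z: True, c: False}
  {z: True, c: False, b: False}
  {b: True, c: True, z: False}
  {c: True, b: False, z: False}
  {b: True, z: True, c: True}


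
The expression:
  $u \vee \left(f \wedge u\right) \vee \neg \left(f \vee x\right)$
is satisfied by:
  {u: True, f: False, x: False}
  {x: True, u: True, f: False}
  {u: True, f: True, x: False}
  {x: True, u: True, f: True}
  {x: False, f: False, u: False}


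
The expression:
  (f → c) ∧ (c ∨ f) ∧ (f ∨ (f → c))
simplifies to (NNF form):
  c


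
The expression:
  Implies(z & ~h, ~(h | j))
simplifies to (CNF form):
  h | ~j | ~z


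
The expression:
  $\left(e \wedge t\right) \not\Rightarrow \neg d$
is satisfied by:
  {t: True, e: True, d: True}


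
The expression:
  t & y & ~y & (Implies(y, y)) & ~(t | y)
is never true.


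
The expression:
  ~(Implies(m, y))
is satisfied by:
  {m: True, y: False}


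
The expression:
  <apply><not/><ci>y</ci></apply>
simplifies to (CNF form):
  <apply><not/><ci>y</ci></apply>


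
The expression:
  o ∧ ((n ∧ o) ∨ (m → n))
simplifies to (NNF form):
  o ∧ (n ∨ ¬m)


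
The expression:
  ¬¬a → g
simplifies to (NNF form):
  g ∨ ¬a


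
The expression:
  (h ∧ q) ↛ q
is never true.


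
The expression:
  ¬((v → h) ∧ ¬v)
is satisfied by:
  {v: True}


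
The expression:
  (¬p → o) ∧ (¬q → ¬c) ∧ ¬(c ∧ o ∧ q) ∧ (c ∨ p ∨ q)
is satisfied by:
  {p: True, q: True, c: False, o: False}
  {o: True, p: True, q: True, c: False}
  {p: True, o: False, q: False, c: False}
  {o: True, p: True, q: False, c: False}
  {o: True, q: True, p: False, c: False}
  {c: True, p: True, q: True, o: False}


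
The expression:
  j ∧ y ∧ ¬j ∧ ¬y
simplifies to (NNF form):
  False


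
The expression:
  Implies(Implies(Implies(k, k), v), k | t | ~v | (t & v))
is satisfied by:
  {t: True, k: True, v: False}
  {t: True, v: False, k: False}
  {k: True, v: False, t: False}
  {k: False, v: False, t: False}
  {t: True, k: True, v: True}
  {t: True, v: True, k: False}
  {k: True, v: True, t: False}


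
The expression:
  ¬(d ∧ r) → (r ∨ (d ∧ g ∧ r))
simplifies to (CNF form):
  r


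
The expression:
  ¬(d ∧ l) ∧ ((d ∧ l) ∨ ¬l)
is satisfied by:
  {l: False}


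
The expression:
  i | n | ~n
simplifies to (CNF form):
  True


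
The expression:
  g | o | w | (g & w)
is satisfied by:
  {o: True, g: True, w: True}
  {o: True, g: True, w: False}
  {o: True, w: True, g: False}
  {o: True, w: False, g: False}
  {g: True, w: True, o: False}
  {g: True, w: False, o: False}
  {w: True, g: False, o: False}


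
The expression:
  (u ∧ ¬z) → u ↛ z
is always true.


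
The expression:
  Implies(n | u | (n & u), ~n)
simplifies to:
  ~n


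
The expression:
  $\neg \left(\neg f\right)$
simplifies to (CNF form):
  $f$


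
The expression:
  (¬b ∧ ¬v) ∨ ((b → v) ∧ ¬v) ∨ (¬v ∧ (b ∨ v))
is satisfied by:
  {v: False}


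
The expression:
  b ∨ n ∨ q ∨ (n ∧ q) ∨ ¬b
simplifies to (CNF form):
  True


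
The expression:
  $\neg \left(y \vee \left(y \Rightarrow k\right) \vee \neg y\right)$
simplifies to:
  $\text{False}$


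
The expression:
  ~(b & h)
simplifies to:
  ~b | ~h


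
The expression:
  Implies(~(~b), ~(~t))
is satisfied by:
  {t: True, b: False}
  {b: False, t: False}
  {b: True, t: True}


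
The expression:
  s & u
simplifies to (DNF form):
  s & u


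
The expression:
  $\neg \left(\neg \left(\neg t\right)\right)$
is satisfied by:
  {t: False}


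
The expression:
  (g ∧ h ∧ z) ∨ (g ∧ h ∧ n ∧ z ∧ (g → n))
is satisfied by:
  {h: True, z: True, g: True}


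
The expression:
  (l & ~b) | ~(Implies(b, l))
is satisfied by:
  {b: True, l: False}
  {l: True, b: False}


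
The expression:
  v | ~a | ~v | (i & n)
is always true.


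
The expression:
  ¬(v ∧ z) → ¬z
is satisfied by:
  {v: True, z: False}
  {z: False, v: False}
  {z: True, v: True}


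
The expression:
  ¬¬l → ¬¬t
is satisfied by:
  {t: True, l: False}
  {l: False, t: False}
  {l: True, t: True}


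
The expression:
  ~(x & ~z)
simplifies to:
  z | ~x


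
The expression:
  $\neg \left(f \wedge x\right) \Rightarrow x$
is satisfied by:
  {x: True}


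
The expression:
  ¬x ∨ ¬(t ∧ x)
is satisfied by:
  {t: False, x: False}
  {x: True, t: False}
  {t: True, x: False}


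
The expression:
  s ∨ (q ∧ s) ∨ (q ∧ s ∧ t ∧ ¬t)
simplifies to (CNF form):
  s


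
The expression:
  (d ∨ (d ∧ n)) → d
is always true.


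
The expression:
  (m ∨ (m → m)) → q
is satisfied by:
  {q: True}


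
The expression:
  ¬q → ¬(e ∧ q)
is always true.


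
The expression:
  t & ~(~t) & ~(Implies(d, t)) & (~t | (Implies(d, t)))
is never true.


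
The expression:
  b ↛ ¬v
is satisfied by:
  {b: True, v: True}


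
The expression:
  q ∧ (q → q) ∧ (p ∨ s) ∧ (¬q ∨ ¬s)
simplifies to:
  p ∧ q ∧ ¬s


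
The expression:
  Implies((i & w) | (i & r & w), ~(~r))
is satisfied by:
  {r: True, w: False, i: False}
  {w: False, i: False, r: False}
  {r: True, i: True, w: False}
  {i: True, w: False, r: False}
  {r: True, w: True, i: False}
  {w: True, r: False, i: False}
  {r: True, i: True, w: True}


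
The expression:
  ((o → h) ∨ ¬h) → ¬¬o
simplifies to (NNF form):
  o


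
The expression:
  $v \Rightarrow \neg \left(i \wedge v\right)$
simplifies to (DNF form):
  $\neg i \vee \neg v$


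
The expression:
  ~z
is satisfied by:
  {z: False}


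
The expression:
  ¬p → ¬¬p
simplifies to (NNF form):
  p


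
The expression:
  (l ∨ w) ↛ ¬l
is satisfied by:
  {l: True}


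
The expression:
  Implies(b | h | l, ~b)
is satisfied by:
  {b: False}


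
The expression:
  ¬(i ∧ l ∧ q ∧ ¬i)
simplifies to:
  True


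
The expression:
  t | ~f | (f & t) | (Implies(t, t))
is always true.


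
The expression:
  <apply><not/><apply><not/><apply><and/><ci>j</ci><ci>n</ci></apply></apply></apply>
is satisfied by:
  {j: True, n: True}


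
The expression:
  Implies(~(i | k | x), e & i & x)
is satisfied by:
  {i: True, x: True, k: True}
  {i: True, x: True, k: False}
  {i: True, k: True, x: False}
  {i: True, k: False, x: False}
  {x: True, k: True, i: False}
  {x: True, k: False, i: False}
  {k: True, x: False, i: False}


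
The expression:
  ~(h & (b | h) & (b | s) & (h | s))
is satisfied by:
  {b: False, h: False, s: False}
  {s: True, b: False, h: False}
  {b: True, s: False, h: False}
  {s: True, b: True, h: False}
  {h: True, s: False, b: False}


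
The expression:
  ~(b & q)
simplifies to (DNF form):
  ~b | ~q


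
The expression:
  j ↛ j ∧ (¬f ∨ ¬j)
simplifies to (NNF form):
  False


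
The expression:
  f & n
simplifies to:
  f & n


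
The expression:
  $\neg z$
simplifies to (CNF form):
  $\neg z$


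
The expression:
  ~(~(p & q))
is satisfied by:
  {p: True, q: True}


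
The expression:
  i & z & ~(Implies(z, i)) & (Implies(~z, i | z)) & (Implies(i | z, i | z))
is never true.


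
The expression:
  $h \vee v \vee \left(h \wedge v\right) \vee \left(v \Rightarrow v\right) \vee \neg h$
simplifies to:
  $\text{True}$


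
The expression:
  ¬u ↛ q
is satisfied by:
  {q: False, u: False}


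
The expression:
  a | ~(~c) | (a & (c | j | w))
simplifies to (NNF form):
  a | c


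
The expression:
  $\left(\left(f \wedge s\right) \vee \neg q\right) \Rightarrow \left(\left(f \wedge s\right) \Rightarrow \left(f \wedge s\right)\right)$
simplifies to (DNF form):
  $\text{True}$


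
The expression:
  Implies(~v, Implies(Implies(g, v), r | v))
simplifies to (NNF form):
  g | r | v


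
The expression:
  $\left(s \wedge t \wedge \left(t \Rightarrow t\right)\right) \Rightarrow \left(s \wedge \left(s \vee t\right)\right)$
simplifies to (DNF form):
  $\text{True}$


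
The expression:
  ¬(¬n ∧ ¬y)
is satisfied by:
  {n: True, y: True}
  {n: True, y: False}
  {y: True, n: False}


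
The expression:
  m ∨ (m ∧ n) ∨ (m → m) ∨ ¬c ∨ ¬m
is always true.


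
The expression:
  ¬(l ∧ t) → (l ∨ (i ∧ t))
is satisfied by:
  {i: True, l: True, t: True}
  {i: True, l: True, t: False}
  {l: True, t: True, i: False}
  {l: True, t: False, i: False}
  {i: True, t: True, l: False}


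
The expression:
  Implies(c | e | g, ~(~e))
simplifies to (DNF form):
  e | (~c & ~g)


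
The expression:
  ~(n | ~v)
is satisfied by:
  {v: True, n: False}


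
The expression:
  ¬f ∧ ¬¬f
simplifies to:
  False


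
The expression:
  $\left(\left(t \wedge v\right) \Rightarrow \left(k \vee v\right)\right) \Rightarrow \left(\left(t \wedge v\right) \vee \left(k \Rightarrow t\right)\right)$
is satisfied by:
  {t: True, k: False}
  {k: False, t: False}
  {k: True, t: True}


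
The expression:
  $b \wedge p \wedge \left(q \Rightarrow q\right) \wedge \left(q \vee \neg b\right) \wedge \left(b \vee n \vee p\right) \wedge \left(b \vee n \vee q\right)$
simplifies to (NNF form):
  $b \wedge p \wedge q$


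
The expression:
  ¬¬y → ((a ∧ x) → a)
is always true.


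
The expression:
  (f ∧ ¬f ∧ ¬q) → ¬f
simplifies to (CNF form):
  True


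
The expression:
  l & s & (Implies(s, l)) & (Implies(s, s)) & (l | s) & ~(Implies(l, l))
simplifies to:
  False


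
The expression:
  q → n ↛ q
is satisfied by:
  {q: False}


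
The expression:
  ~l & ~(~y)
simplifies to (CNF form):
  y & ~l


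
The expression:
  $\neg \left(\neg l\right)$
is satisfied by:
  {l: True}


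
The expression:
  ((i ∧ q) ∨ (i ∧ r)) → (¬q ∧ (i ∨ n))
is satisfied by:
  {q: False, i: False}
  {i: True, q: False}
  {q: True, i: False}


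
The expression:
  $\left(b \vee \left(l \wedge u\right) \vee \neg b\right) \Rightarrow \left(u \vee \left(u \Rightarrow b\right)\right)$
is always true.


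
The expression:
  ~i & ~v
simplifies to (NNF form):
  ~i & ~v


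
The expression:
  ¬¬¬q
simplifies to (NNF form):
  ¬q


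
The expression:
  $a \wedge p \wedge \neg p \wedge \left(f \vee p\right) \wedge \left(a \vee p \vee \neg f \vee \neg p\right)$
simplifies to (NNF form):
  $\text{False}$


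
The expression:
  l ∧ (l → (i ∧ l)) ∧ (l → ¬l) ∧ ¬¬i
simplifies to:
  False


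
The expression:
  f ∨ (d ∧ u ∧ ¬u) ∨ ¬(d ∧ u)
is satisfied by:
  {f: True, u: False, d: False}
  {u: False, d: False, f: False}
  {d: True, f: True, u: False}
  {d: True, u: False, f: False}
  {f: True, u: True, d: False}
  {u: True, f: False, d: False}
  {d: True, u: True, f: True}


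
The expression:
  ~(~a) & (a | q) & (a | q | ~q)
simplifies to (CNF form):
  a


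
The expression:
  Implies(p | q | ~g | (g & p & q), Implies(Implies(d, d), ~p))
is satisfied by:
  {p: False}


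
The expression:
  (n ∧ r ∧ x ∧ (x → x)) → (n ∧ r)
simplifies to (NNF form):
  True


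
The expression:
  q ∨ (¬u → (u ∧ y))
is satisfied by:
  {q: True, u: True}
  {q: True, u: False}
  {u: True, q: False}


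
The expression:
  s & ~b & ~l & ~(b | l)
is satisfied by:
  {s: True, l: False, b: False}


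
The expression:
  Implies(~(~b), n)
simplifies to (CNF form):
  n | ~b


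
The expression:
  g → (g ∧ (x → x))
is always true.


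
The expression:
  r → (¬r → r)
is always true.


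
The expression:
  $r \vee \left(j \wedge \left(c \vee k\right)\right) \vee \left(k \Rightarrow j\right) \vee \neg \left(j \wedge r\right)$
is always true.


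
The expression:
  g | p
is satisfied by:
  {g: True, p: True}
  {g: True, p: False}
  {p: True, g: False}


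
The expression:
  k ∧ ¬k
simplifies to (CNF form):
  False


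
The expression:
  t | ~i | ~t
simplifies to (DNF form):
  True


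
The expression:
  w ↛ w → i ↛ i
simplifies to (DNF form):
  True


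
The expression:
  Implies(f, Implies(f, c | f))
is always true.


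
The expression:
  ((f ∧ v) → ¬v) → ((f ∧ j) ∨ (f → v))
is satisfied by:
  {v: True, j: True, f: False}
  {v: True, j: False, f: False}
  {j: True, v: False, f: False}
  {v: False, j: False, f: False}
  {f: True, v: True, j: True}
  {f: True, v: True, j: False}
  {f: True, j: True, v: False}
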